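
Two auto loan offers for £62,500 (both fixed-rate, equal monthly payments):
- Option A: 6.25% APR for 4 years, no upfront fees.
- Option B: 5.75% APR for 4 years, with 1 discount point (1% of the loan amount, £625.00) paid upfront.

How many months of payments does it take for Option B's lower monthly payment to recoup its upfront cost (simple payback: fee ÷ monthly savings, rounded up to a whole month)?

44 months

Option A: monthly rate = 6.25%/12 = 0.0052083; payment = 62,500 × 0.0052083 / (1 − (1+0.0052083)^−48) = £1,474.99.
Option B: monthly rate = 5.75%/12 = 0.0047917; payment = 62,500 × 0.0047917 / (1 − (1+0.0047917)^−48) = £1,460.66.
Monthly savings = £1,474.99 − £1,460.66 = £14.33.
Break-even = £625.00 / £14.33 = 43.61 → 44 months.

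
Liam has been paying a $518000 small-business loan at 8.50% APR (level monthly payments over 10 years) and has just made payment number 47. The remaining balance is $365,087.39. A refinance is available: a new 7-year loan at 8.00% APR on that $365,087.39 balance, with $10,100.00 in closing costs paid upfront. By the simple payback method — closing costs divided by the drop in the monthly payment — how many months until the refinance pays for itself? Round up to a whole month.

14 months

Current payment = 518,000 × 8.5%/12 / (1 − (1+0.0070833)^−120) = $6,422.46.
Refinanced payment = 365,087.39 × 0.0066667 / (1 − (1+0.0066667)^−84) = $5,690.33.
Monthly savings = $6,422.46 − $5,690.33 = $732.13.
Break-even = $10,100.00 / $732.13 = 13.80 → 14 months.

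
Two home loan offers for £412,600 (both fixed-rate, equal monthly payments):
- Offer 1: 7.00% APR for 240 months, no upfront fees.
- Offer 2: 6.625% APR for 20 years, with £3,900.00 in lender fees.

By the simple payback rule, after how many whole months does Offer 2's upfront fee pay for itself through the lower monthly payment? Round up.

Offer 1: at 7.00% the monthly rate is 0.0058333, so the payment is 412,600 × 0.0058333 / (1 − 1.0058333^−240) = £3,198.88.
Offer 2: at 6.625% the monthly rate is 0.0055208, so the payment is 412,600 × 0.0055208 / (1 − 1.0055208^−240) = £3,106.67.
Monthly savings = £3,198.88 − £3,106.67 = £92.21.
Break-even = £3,900.00 / £92.21 = 42.29 → 43 months.

43 months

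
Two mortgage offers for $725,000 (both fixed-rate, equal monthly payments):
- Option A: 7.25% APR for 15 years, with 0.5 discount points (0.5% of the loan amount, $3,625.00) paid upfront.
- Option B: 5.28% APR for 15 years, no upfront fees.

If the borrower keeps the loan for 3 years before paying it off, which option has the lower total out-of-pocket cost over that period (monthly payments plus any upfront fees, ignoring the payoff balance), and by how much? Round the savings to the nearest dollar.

Option A: monthly rate = 7.25%/12 = 0.0060417; payment = 725,000 × 0.0060417 / (1 − (1+0.0060417)^−180) = $6,618.26.
Option B: monthly rate = 5.28%/12 = 0.0044000; payment = 725,000 × 0.0044000 / (1 − (1+0.0044000)^−180) = $5,839.56.
Over 36 months: Option A costs 36 × $6,618.26 + $3,625.00 = $241,882.36; Option B costs 36 × $5,839.56 = $210,224.16.
Option B is cheaper by $241,882.36 − $210,224.16 = $31,658.20.

Option B by $31,658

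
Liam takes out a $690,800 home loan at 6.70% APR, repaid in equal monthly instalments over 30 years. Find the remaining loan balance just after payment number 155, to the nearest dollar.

With monthly rate i = 6.7%/12 = 0.0055833, the balance after k of n payments is P · [(1+i)^n − (1+i)^k] / [(1+i)^n − 1].
(1+0.0055833)^360 = 7.42171045 and (1+0.0055833)^155 = 2.37028373, so the balance is 690,800 × (7.42171045 − 2.37028373) / (7.42171045 − 1) = $543,395.04.

$543,395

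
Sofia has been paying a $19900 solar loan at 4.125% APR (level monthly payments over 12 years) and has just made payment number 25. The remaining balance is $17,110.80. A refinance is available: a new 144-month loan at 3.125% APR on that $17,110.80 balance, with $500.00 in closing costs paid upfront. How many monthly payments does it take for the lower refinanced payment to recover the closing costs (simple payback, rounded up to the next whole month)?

16 months

Current payment = 19,900 × 4.125%/12 / (1 − (1+0.0034375)^−144) = $175.44.
Refinanced payment = 17,110.80 × 0.0026042 / (1 − (1+0.0026042)^−144) = $142.65.
Monthly savings = $175.44 − $142.65 = $32.79.
Break-even = $500.00 / $32.79 = 15.25 → 16 months.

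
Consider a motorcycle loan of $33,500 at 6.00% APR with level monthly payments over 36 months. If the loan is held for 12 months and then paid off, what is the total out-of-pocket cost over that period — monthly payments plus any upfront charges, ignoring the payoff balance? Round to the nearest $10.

$12,230

Monthly rate = 6%/12 = 0.0050000; payment = 33,500 × 0.0050000 / (1 − (1+0.0050000)^−36) = $1,019.13.
Total outlay = 12 × $1,019.13 = $12,229.56.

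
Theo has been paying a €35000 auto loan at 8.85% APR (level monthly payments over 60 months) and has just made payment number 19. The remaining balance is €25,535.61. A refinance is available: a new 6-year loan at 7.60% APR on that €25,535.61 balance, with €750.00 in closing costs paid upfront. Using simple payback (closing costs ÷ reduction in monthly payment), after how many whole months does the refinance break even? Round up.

Current payment = 35,000 × 8.85%/12 / (1 − (1+0.0073750)^−60) = €724.00.
Refinanced payment = 25,535.61 × 0.0063333 / (1 − (1+0.0063333)^−72) = €442.75.
Monthly savings = €724.00 − €442.75 = €281.25.
Break-even = €750.00 / €281.25 = 2.67 → 3 months.

3 months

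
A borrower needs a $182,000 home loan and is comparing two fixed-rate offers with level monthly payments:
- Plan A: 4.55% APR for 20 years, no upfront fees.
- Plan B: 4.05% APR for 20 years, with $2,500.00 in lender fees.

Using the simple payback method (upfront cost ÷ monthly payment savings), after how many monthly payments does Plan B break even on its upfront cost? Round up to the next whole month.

Plan A: monthly rate = 4.55%/12 = 0.0037917; payment = 182,000 × 0.0037917 / (1 − (1+0.0037917)^−240) = $1,156.34.
Plan B: at 4.05% the monthly rate is 0.0033750, so the payment is 182,000 × 0.0033750 / (1 − 1.0033750^−240) = $1,107.69.
Monthly savings = $1,156.34 − $1,107.69 = $48.65.
Break-even = $2,500.00 / $48.65 = 51.39 → 52 months.

52 months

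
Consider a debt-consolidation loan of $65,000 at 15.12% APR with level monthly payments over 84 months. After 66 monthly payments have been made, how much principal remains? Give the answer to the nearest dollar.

$20,158

With monthly rate i = 15.12%/12 = 0.0126000, the balance after k of n payments is P · [(1+i)^n − (1+i)^k] / [(1+i)^n − 1].
(1+0.0126000)^84 = 2.86276393 and (1+0.0126000)^66 = 2.28508796, so the balance is 65,000 × (2.86276393 − 2.28508796) / (2.86276393 − 1) = $20,157.65.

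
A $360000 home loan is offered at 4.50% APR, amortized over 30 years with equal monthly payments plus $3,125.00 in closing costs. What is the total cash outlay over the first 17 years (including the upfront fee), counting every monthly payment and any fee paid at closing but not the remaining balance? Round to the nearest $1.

At 4.50% the monthly rate is 0.0037500, so the payment is 360,000 × 0.0037500 / (1 − 1.0037500^−360) = $1,824.07.
Total outlay = 204 × $1,824.07 + $3,125.00 = $375,235.28.

$375,235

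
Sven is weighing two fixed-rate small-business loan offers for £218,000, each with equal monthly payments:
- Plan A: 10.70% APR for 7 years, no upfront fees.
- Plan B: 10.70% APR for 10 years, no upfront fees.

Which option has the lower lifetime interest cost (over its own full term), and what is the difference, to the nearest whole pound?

Plan A: monthly rate = 10.7%/12 = 0.0089167; payment = 218,000 × 0.0089167 / (1 − (1+0.0089167)^−84) = £3,698.39.
Total interest on Plan A = 84 × £3,698.39 − £218,000 = £92,664.76.
Plan B: monthly rate = 10.7%/12 = 0.0089167; payment = 218,000 × 0.0089167 / (1 − (1+0.0089167)^−120) = £2,966.05.
Total interest on Plan B = 120 × £2,966.05 − £218,000 = £137,926.00.
Plan A is lower by £45,261.24.

Plan A by £45,261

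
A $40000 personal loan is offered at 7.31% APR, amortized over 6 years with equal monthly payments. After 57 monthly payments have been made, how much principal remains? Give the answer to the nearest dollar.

$9,833

With monthly rate i = 7.31%/12 = 0.0060917, the balance after k of n payments is P · [(1+i)^n − (1+i)^k] / [(1+i)^n − 1].
(1+0.0060917)^72 = 1.54847333 and (1+0.0060917)^57 = 1.41364530, so the balance is 40,000 × (1.54847333 − 1.41364530) / (1.54847333 − 1) = $9,832.97.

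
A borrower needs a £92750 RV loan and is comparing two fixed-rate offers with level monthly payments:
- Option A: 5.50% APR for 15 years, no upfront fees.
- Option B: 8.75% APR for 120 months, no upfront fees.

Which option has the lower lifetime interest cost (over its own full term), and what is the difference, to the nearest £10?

Option A: at 5.50% the monthly rate is 0.0045833, so the payment is 92,750 × 0.0045833 / (1 − 1.0045833^−180) = £757.84.
Total interest on Option A = 180 × £757.84 − £92,750 = £43,661.20.
Option B: at 8.75% the monthly rate is 0.0072917, so the payment is 92,750 × 0.0072917 / (1 − 1.0072917^−120) = £1,162.41.
Total interest on Option B = 120 × £1,162.41 − £92,750 = £46,739.20.
Option A is lower by £3,078.00.

Option A by £3,080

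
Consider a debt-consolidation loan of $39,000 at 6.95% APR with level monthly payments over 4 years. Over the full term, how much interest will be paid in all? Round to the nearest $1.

$5,784

At 6.95% the monthly rate is 0.0057917, so the payment is 39,000 × 0.0057917 / (1 − 1.0057917^−48) = $933.00.
Total paid = 48 × $933.00 = $44,784.00; interest = $44,784.00 − $39,000 = $5,784.00.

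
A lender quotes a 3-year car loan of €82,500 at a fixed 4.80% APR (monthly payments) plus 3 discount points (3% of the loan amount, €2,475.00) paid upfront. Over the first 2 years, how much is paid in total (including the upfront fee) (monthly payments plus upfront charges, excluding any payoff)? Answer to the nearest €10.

At 4.80% the monthly rate is 0.0040000, so the payment is 82,500 × 0.0040000 / (1 − 1.0040000^−36) = €2,465.20.
Total outlay = 24 × €2,465.20 + €2,475.00 = €61,639.80.

€61,640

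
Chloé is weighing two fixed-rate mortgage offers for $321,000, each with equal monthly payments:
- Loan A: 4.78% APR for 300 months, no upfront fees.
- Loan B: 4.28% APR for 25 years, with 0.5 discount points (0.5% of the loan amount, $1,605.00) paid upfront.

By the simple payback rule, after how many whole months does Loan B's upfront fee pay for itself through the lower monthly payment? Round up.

Loan A: at 4.78% the monthly rate is 0.0039833, so the payment is 321,000 × 0.0039833 / (1 − 1.0039833^−300) = $1,835.62.
Loan B: monthly rate = 4.28%/12 = 0.0035667; payment = 321,000 × 0.0035667 / (1 − (1+0.0035667)^−300) = $1,744.38.
Monthly savings = $1,835.62 − $1,744.38 = $91.24.
Break-even = $1,605.00 / $91.24 = 17.59 → 18 months.

18 months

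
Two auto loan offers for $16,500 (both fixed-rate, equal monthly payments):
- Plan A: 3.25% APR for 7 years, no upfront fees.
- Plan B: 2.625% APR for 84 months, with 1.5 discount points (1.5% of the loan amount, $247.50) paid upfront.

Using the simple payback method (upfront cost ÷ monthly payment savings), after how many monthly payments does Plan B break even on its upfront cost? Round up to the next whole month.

54 months

Plan A: monthly rate = 3.25%/12 = 0.0027083; payment = 16,500 × 0.0027083 / (1 − (1+0.0027083)^−84) = $219.88.
Plan B: at 2.625% the monthly rate is 0.0021875, so the payment is 16,500 × 0.0021875 / (1 − 1.0021875^−84) = $215.24.
Monthly savings = $219.88 − $215.24 = $4.64.
Break-even = $247.50 / $4.64 = 53.34 → 54 months.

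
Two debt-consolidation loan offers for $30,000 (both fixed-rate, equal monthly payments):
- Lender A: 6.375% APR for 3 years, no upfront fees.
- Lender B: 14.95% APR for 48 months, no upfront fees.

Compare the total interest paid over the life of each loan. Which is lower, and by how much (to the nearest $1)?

Lender A by $7,000

Lender A: monthly rate = 6.375%/12 = 0.0053125; payment = 30,000 × 0.0053125 / (1 − (1+0.0053125)^−36) = $917.76.
Total interest on Lender A = 36 × $917.76 − $30,000 = $3,039.36.
Lender B: monthly rate = 14.95%/12 = 0.0124583; payment = 30,000 × 0.0124583 / (1 − (1+0.0124583)^−48) = $834.16.
Total interest on Lender B = 48 × $834.16 − $30,000 = $10,039.68.
Lender A is lower by $7,000.32.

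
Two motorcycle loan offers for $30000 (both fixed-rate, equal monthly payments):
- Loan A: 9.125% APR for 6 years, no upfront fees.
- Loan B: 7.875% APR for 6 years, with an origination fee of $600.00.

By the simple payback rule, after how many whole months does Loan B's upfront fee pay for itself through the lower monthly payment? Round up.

Loan A: at 9.125% the monthly rate is 0.0076042, so the payment is 30,000 × 0.0076042 / (1 − 1.0076042^−72) = $542.63.
Loan B: at 7.875% the monthly rate is 0.0065625, so the payment is 30,000 × 0.0065625 / (1 − 1.0065625^−72) = $524.17.
Monthly savings = $542.63 − $524.17 = $18.46.
Break-even = $600.00 / $18.46 = 32.50 → 33 months.

33 months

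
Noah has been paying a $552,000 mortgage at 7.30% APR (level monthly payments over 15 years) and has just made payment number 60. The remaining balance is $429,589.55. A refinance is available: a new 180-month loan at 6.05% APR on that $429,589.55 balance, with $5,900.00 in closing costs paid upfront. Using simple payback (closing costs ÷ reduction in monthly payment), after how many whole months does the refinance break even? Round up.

5 months

Current payment = 552,000 × 7.3%/12 / (1 − (1+0.0060833)^−180) = $5,054.57.
Refinanced payment = 429,589.55 × 0.0050417 / (1 − (1+0.0050417)^−180) = $3,636.74.
Monthly savings = $5,054.57 − $3,636.74 = $1,417.83.
Break-even = $5,900.00 / $1,417.83 = 4.16 → 5 months.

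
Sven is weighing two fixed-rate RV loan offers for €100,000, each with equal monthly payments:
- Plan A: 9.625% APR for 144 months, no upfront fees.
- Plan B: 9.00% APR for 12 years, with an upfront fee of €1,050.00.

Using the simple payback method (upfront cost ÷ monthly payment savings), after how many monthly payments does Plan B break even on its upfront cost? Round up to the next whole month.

Plan A: monthly rate = 9.625%/12 = 0.0080208; payment = 100,000 × 0.0080208 / (1 − (1+0.0080208)^−144) = €1,173.52.
Plan B: monthly rate = 9%/12 = 0.0075000; payment = 100,000 × 0.0075000 / (1 − (1+0.0075000)^−144) = €1,138.03.
Monthly savings = €1,173.52 − €1,138.03 = €35.49.
Break-even = €1,050.00 / €35.49 = 29.59 → 30 months.

30 months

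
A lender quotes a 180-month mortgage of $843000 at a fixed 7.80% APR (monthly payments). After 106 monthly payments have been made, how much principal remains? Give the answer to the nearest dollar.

$466,370

With monthly rate i = 7.8%/12 = 0.0065000, the balance after k of n payments is P · [(1+i)^n − (1+i)^k] / [(1+i)^n − 1].
(1+0.0065000)^180 = 3.20981691 and (1+0.0065000)^106 = 1.98728703, so the balance is 843,000 × (3.20981691 − 1.98728703) / (3.20981691 − 1) = $466,370.17.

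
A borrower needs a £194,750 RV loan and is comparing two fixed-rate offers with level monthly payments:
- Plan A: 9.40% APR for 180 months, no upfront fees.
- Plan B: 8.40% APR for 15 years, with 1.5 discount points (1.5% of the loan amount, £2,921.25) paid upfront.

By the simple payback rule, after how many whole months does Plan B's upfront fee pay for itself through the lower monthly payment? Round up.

26 months

Plan A: monthly rate = 9.4%/12 = 0.0078333; payment = 194,750 × 0.0078333 / (1 − (1+0.0078333)^−180) = £2,021.89.
Plan B: monthly rate = 8.4%/12 = 0.0070000; payment = 194,750 × 0.0070000 / (1 − (1+0.0070000)^−180) = £1,906.38.
Monthly savings = £2,021.89 − £1,906.38 = £115.51.
Break-even = £2,921.25 / £115.51 = 25.29 → 26 months.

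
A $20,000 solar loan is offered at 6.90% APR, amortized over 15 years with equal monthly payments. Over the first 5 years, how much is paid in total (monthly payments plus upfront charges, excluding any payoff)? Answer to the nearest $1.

$10,719

At 6.90% the monthly rate is 0.0057500, so the payment is 20,000 × 0.0057500 / (1 − 1.0057500^−180) = $178.65.
Total outlay = 60 × $178.65 = $10,719.00.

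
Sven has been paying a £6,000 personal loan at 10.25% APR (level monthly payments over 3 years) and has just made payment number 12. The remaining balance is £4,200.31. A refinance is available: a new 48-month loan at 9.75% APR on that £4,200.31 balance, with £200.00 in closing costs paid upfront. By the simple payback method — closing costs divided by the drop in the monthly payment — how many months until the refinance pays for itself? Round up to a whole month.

Current payment = 6,000 × 10.25%/12 / (1 − (1+0.0085417)^−36) = £194.31.
Refinanced payment = 4,200.31 × 0.0081250 / (1 − (1+0.0081250)^−48) = £106.03.
Monthly savings = £194.31 − £106.03 = £88.28.
Break-even = £200.00 / £88.28 = 2.27 → 3 months.

3 months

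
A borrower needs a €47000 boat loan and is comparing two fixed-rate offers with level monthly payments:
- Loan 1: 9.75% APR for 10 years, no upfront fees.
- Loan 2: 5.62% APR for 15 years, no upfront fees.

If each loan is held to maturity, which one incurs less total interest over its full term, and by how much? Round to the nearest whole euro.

Loan 1: monthly rate = 9.75%/12 = 0.0081250; payment = 47,000 × 0.0081250 / (1 − (1+0.0081250)^−120) = €614.62.
Total interest on Loan 1 = 120 × €614.62 − €47,000 = €26,754.40.
Loan 2: monthly rate = 5.62%/12 = 0.0046833; payment = 47,000 × 0.0046833 / (1 − (1+0.0046833)^−180) = €387.03.
Total interest on Loan 2 = 180 × €387.03 − €47,000 = €22,665.40.
Loan 2 is lower by €4,089.00.

Loan 2 by €4,089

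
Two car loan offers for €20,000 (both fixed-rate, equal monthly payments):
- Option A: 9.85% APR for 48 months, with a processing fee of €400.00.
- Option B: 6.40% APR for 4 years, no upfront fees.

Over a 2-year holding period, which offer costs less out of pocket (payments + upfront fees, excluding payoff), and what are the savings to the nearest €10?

Option B by €1,180

Option A: at 9.85% the monthly rate is 0.0082083, so the payment is 20,000 × 0.0082083 / (1 − 1.0082083^−48) = €505.81.
Option B: at 6.40% the monthly rate is 0.0053333, so the payment is 20,000 × 0.0053333 / (1 − 1.0053333^−48) = €473.38.
Over 24 months: Option A costs 24 × €505.81 + €400.00 = €12,539.44; Option B costs 24 × €473.38 = €11,361.12.
Option B is cheaper by €12,539.44 − €11,361.12 = €1,178.32.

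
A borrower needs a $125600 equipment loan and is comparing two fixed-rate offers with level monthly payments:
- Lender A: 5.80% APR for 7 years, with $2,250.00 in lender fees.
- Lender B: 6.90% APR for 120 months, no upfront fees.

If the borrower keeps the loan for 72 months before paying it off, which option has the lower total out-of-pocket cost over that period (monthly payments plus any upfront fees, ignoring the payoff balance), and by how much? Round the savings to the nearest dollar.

Lender B by $28,959

Lender A: monthly rate = 5.8%/12 = 0.0048333; payment = 125,600 × 0.0048333 / (1 − (1+0.0048333)^−84) = $1,822.82.
Lender B: at 6.90% the monthly rate is 0.0057500, so the payment is 125,600 × 0.0057500 / (1 − 1.0057500^−120) = $1,451.86.
Over 72 months: Lender A costs 72 × $1,822.82 + $2,250.00 = $133,493.04; Lender B costs 72 × $1,451.86 = $104,533.92.
Lender B is cheaper by $133,493.04 − $104,533.92 = $28,959.12.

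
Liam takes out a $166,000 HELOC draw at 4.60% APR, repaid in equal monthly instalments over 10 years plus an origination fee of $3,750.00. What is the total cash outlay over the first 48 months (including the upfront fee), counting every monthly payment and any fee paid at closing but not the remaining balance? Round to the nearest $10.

Monthly rate = 4.6%/12 = 0.0038333; payment = 166,000 × 0.0038333 / (1 − (1+0.0038333)^−120) = $1,728.41.
Total outlay = 48 × $1,728.41 + $3,750.00 = $86,713.68.

$86,710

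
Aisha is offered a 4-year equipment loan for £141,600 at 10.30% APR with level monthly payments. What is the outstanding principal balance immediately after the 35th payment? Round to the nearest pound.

£44,249

With monthly rate i = 10.3%/12 = 0.0085833, the balance after k of n payments is P · [(1+i)^n − (1+i)^k] / [(1+i)^n − 1].
(1+0.0085833)^48 = 1.50718231 and (1+0.0085833)^35 = 1.34869129, so the balance is 141,600 × (1.50718231 − 1.34869129) / (1.50718231 − 1) = £44,249.04.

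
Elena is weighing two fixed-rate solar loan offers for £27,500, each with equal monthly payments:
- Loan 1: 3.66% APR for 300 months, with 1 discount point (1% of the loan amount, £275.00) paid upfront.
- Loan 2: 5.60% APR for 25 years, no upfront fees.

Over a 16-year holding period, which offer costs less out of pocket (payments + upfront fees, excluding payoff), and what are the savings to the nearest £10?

Loan 1 by £5,580

Loan 1: at 3.66% the monthly rate is 0.0030500, so the payment is 27,500 × 0.0030500 / (1 − 1.0030500^−300) = £140.04.
Loan 2: monthly rate = 5.6%/12 = 0.0046667; payment = 27,500 × 0.0046667 / (1 − (1+0.0046667)^−300) = £170.52.
Over 192 months: Loan 1 costs 192 × £140.04 + £275.00 = £27,162.68; Loan 2 costs 192 × £170.52 = £32,739.84.
Loan 1 is cheaper by £32,739.84 − £27,162.68 = £5,577.16.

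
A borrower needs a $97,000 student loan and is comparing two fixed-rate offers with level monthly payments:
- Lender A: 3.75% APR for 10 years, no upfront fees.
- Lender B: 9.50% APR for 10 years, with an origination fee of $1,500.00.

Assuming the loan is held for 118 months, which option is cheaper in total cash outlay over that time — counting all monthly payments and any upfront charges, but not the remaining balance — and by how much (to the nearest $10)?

Lender A: monthly rate = 3.75%/12 = 0.0031250; payment = 97,000 × 0.0031250 / (1 − (1+0.0031250)^−120) = $970.59.
Lender B: at 9.50% the monthly rate is 0.0079167, so the payment is 97,000 × 0.0079167 / (1 − 1.0079167^−120) = $1,255.16.
Over 118 months: Lender A costs 118 × $970.59 = $114,529.62; Lender B costs 118 × $1,255.16 + $1,500.00 = $149,608.88.
Lender A is cheaper by $149,608.88 − $114,529.62 = $35,079.26.

Lender A by $35,080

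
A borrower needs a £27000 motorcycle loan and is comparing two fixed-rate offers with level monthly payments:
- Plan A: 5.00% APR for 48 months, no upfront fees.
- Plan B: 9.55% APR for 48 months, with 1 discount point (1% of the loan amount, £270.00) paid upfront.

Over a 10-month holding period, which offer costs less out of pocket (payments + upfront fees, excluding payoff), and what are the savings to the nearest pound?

Plan A by £842

Plan A: monthly rate = 5%/12 = 0.0041667; payment = 27,000 × 0.0041667 / (1 − (1+0.0041667)^−48) = £621.79.
Plan B: monthly rate = 9.55%/12 = 0.0079583; payment = 27,000 × 0.0079583 / (1 − (1+0.0079583)^−48) = £678.97.
Over 10 months: Plan A costs 10 × £621.79 = £6,217.90; Plan B costs 10 × £678.97 + £270.00 = £7,059.70.
Plan A is cheaper by £7,059.70 − £6,217.90 = £841.80.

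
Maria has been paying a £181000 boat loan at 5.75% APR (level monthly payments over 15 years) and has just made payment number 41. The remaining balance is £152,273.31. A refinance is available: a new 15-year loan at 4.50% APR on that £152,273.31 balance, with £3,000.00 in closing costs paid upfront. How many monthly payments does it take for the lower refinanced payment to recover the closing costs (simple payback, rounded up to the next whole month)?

Current payment = 181,000 × 5.75%/12 / (1 − (1+0.0047917)^−180) = £1,503.04.
Refinanced payment = 152,273.31 × 0.0037500 / (1 − (1+0.0037500)^−180) = £1,164.88.
Monthly savings = £1,503.04 − £1,164.88 = £338.16.
Break-even = £3,000.00 / £338.16 = 8.87 → 9 months.

9 months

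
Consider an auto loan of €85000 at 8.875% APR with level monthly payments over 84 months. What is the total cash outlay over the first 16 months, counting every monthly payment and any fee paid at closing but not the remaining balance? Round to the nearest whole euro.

€21,795

At 8.875% the monthly rate is 0.0073958, so the payment is 85,000 × 0.0073958 / (1 − 1.0073958^−84) = €1,362.19.
Total outlay = 16 × €1,362.19 = €21,795.04.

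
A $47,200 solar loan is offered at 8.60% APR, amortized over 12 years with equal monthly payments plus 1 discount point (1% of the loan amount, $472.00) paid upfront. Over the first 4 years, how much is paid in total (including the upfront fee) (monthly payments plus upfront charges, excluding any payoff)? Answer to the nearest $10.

$25,750

Monthly rate = 8.6%/12 = 0.0071667; payment = 47,200 × 0.0071667 / (1 − (1+0.0071667)^−144) = $526.57.
Total outlay = 48 × $526.57 + $472.00 = $25,747.36.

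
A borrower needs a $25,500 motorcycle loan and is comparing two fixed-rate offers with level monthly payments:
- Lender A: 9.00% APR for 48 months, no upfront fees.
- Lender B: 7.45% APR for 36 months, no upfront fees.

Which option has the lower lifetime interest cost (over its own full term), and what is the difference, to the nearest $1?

Lender B by $1,925

Lender A: monthly rate = 9%/12 = 0.0075000; payment = 25,500 × 0.0075000 / (1 − (1+0.0075000)^−48) = $634.57.
Total interest on Lender A = 48 × $634.57 − $25,500 = $4,959.36.
Lender B: at 7.45% the monthly rate is 0.0062083, so the payment is 25,500 × 0.0062083 / (1 − 1.0062083^−36) = $792.62.
Total interest on Lender B = 36 × $792.62 − $25,500 = $3,034.32.
Lender B is lower by $1,925.04.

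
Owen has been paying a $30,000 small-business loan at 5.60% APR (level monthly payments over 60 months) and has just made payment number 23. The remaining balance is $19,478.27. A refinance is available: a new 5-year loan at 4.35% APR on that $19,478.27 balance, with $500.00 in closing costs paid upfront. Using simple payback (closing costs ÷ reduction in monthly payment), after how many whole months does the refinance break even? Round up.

Current payment = 30,000 × 5.6%/12 / (1 − (1+0.0046667)^−60) = $574.42.
Refinanced payment = 19,478.27 × 0.0036250 / (1 − (1+0.0036250)^−60) = $361.81.
Monthly savings = $574.42 − $361.81 = $212.61.
Break-even = $500.00 / $212.61 = 2.35 → 3 months.

3 months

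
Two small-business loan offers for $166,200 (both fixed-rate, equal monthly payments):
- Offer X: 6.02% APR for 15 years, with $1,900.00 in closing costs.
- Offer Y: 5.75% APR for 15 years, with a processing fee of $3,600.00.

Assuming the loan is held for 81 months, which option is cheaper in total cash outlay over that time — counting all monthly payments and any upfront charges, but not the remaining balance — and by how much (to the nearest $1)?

Offer Y by $256

Offer X: monthly rate = 6.02%/12 = 0.0050167; payment = 166,200 × 0.0050167 / (1 − (1+0.0050167)^−180) = $1,404.29.
Offer Y: at 5.75% the monthly rate is 0.0047917, so the payment is 166,200 × 0.0047917 / (1 − 1.0047917^−180) = $1,380.14.
Over 81 months: Offer X costs 81 × $1,404.29 + $1,900.00 = $115,647.49; Offer Y costs 81 × $1,380.14 + $3,600.00 = $115,391.34.
Offer Y is cheaper by $115,647.49 − $115,391.34 = $256.15.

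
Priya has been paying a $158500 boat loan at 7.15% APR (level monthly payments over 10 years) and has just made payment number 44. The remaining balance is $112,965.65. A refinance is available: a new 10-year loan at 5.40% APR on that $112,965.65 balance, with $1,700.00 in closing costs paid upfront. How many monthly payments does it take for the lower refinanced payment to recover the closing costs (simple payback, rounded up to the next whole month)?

3 months

Current payment = 158,500 × 7.15%/12 / (1 − (1+0.0059583)^−120) = $1,852.60.
Refinanced payment = 112,965.65 × 0.0045000 / (1 − (1+0.0045000)^−120) = $1,220.38.
Monthly savings = $1,852.60 − $1,220.38 = $632.22.
Break-even = $1,700.00 / $632.22 = 2.69 → 3 months.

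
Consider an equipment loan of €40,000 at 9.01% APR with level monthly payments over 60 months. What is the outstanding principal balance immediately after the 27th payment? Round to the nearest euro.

With monthly rate i = 9.01%/12 = 0.0075083, the balance after k of n payments is P · [(1+i)^n − (1+i)^k] / [(1+i)^n − 1].
(1+0.0075083)^60 = 1.56645823 and (1+0.0075083)^27 = 1.22380851, so the balance is 40,000 × (1.56645823 − 1.22380851) / (1.56645823 − 1) = €24,195.94.

€24,196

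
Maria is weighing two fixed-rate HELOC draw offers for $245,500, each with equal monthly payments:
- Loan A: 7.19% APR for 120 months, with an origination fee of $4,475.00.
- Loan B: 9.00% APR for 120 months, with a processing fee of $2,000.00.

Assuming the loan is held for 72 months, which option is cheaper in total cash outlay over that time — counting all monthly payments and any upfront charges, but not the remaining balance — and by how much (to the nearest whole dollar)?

Loan A by $14,469

Loan A: at 7.19% the monthly rate is 0.0059917, so the payment is 245,500 × 0.0059917 / (1 − 1.0059917^−120) = $2,874.56.
Loan B: at 9.00% the monthly rate is 0.0075000, so the payment is 245,500 × 0.0075000 / (1 − 1.0075000^−120) = $3,109.89.
Over 72 months: Loan A costs 72 × $2,874.56 + $4,475.00 = $211,443.32; Loan B costs 72 × $3,109.89 + $2,000.00 = $225,912.08.
Loan A is cheaper by $225,912.08 − $211,443.32 = $14,468.76.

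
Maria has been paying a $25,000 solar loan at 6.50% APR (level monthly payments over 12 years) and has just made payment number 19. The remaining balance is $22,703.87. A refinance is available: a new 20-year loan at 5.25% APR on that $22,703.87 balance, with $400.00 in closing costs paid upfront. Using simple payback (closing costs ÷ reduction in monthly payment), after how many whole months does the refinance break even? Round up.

Current payment = 25,000 × 6.5%/12 / (1 − (1+0.0054167)^−144) = $250.48.
Refinanced payment = 22,703.87 × 0.0043750 / (1 − (1+0.0043750)^−240) = $152.99.
Monthly savings = $250.48 − $152.99 = $97.49.
Break-even = $400.00 / $97.49 = 4.10 → 5 months.

5 months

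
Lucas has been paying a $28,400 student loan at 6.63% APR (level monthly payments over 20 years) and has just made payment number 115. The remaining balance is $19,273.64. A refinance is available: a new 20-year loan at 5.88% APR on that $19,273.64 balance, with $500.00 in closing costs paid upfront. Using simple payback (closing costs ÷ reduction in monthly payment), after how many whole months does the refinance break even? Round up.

Current payment = 28,400 × 6.63%/12 / (1 − (1+0.0055250)^−240) = $213.92.
Refinanced payment = 19,273.64 × 0.0049000 / (1 − (1+0.0049000)^−240) = $136.75.
Monthly savings = $213.92 − $136.75 = $77.17.
Break-even = $500.00 / $77.17 = 6.48 → 7 months.

7 months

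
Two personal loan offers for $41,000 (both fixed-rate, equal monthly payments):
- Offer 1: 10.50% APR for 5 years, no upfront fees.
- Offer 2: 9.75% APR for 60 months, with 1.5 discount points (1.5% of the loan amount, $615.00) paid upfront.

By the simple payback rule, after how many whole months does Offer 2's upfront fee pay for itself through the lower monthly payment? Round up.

41 months

Offer 1: monthly rate = 10.5%/12 = 0.0087500; payment = 41,000 × 0.0087500 / (1 − (1+0.0087500)^−60) = $881.25.
Offer 2: at 9.75% the monthly rate is 0.0081250, so the payment is 41,000 × 0.0081250 / (1 − 1.0081250^−60) = $866.09.
Monthly savings = $881.25 − $866.09 = $15.16.
Break-even = $615.00 / $15.16 = 40.57 → 41 months.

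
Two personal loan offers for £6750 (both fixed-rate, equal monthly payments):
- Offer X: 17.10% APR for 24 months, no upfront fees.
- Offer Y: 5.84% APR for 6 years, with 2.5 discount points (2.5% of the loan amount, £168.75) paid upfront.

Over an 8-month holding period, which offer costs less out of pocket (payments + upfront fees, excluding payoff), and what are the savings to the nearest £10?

Offer X: monthly rate = 17.1%/12 = 0.0142500; payment = 6,750 × 0.0142500 / (1 − (1+0.0142500)^−24) = £334.06.
Offer Y: at 5.84% the monthly rate is 0.0048667, so the payment is 6,750 × 0.0048667 / (1 − 1.0048667^−72) = £111.36.
Over 8 months: Offer X costs 8 × £334.06 = £2,672.48; Offer Y costs 8 × £111.36 + £168.75 = £1,059.63.
Offer Y is cheaper by £2,672.48 − £1,059.63 = £1,612.85.

Offer Y by £1,610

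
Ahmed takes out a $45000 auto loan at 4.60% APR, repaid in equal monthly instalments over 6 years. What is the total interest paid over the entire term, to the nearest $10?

Monthly rate = 4.6%/12 = 0.0038333; payment = 45,000 × 0.0038333 / (1 − (1+0.0038333)^−72) = $716.40.
Total paid = 72 × $716.40 = $51,580.80; interest = $51,580.80 − $45,000 = $6,580.80.

$6,580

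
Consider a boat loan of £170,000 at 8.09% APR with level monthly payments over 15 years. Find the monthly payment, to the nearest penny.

At 8.09% the monthly rate is 0.0067417, so the payment is 170,000 × 0.0067417 / (1 − 1.0067417^−180) = £1,633.45.

£1,633.45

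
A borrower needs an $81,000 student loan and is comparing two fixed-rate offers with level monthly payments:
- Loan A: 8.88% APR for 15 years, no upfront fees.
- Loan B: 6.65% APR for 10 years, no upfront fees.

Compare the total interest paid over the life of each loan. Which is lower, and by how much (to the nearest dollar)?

Loan A: at 8.88% the monthly rate is 0.0074000, so the payment is 81,000 × 0.0074000 / (1 − 1.0074000^−180) = $815.78.
Total interest on Loan A = 180 × $815.78 − $81,000 = $65,840.40.
Loan B: monthly rate = 6.65%/12 = 0.0055417; payment = 81,000 × 0.0055417 / (1 − (1+0.0055417)^−120) = $925.93.
Total interest on Loan B = 120 × $925.93 − $81,000 = $30,111.60.
Loan B is lower by $35,728.80.

Loan B by $35,729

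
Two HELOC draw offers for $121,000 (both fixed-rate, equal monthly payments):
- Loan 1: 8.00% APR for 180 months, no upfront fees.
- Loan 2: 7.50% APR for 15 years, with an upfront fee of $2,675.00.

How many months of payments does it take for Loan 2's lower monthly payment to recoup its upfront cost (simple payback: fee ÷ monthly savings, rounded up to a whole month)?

78 months

Loan 1: at 8.00% the monthly rate is 0.0066667, so the payment is 121,000 × 0.0066667 / (1 − 1.0066667^−180) = $1,156.34.
Loan 2: at 7.50% the monthly rate is 0.0062500, so the payment is 121,000 × 0.0062500 / (1 − 1.0062500^−180) = $1,121.68.
Monthly savings = $1,156.34 − $1,121.68 = $34.66.
Break-even = $2,675.00 / $34.66 = 77.18 → 78 months.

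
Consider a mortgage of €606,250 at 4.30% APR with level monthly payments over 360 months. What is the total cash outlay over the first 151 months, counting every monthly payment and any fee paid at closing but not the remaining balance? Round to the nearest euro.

Monthly rate = 4.3%/12 = 0.0035833; payment = 606,250 × 0.0035833 / (1 − (1+0.0035833)^−360) = €3,000.16.
Total outlay = 151 × €3,000.16 = €453,024.16.

€453,024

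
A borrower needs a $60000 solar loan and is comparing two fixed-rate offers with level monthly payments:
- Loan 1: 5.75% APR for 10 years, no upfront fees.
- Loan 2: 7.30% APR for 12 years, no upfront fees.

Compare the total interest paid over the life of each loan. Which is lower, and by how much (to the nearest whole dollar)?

Loan 1 by $11,206

Loan 1: monthly rate = 5.75%/12 = 0.0047917; payment = 60,000 × 0.0047917 / (1 − (1+0.0047917)^−120) = $658.62.
Total interest on Loan 1 = 120 × $658.62 − $60,000 = $19,034.40.
Loan 2: at 7.30% the monthly rate is 0.0060833, so the payment is 60,000 × 0.0060833 / (1 − 1.0060833^−144) = $626.67.
Total interest on Loan 2 = 144 × $626.67 − $60,000 = $30,240.48.
Loan 1 is lower by $11,206.08.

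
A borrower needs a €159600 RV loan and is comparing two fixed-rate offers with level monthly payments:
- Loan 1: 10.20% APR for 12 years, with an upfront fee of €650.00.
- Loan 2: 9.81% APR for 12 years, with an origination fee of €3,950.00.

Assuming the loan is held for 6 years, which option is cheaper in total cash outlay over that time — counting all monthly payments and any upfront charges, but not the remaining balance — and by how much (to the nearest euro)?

Loan 1 by €711

Loan 1: at 10.20% the monthly rate is 0.0085000, so the payment is 159,600 × 0.0085000 / (1 − 1.0085000^−144) = €1,925.83.
Loan 2: monthly rate = 9.81%/12 = 0.0081750; payment = 159,600 × 0.0081750 / (1 − (1+0.0081750)^−144) = €1,889.87.
Over 72 months: Loan 1 costs 72 × €1,925.83 + €650.00 = €139,309.76; Loan 2 costs 72 × €1,889.87 + €3,950.00 = €140,020.64.
Loan 1 is cheaper by €140,020.64 − €139,309.76 = €710.88.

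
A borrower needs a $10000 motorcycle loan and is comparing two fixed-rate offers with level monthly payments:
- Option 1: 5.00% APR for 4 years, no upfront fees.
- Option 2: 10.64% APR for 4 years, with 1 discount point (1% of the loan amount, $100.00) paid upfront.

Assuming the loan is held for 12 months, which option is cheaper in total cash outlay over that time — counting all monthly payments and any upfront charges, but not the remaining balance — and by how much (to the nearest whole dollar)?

Option 1 by $417

Option 1: monthly rate = 5%/12 = 0.0041667; payment = 10,000 × 0.0041667 / (1 − (1+0.0041667)^−48) = $230.29.
Option 2: at 10.64% the monthly rate is 0.0088667, so the payment is 10,000 × 0.0088667 / (1 − 1.0088667^−48) = $256.71.
Over 12 months: Option 1 costs 12 × $230.29 = $2,763.48; Option 2 costs 12 × $256.71 + $100.00 = $3,180.52.
Option 1 is cheaper by $3,180.52 − $2,763.48 = $417.04.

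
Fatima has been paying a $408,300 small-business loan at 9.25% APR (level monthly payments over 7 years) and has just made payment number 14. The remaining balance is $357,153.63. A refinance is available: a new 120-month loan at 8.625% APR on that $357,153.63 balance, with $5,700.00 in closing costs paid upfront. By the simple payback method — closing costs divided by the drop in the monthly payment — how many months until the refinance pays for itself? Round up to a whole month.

Current payment = 408,300 × 9.25%/12 / (1 − (1+0.0077083)^−84) = $6,621.09.
Refinanced payment = 357,153.63 × 0.0071875 / (1 − (1+0.0071875)^−120) = $4,452.11.
Monthly savings = $6,621.09 − $4,452.11 = $2,168.98.
Break-even = $5,700.00 / $2,168.98 = 2.63 → 3 months.

3 months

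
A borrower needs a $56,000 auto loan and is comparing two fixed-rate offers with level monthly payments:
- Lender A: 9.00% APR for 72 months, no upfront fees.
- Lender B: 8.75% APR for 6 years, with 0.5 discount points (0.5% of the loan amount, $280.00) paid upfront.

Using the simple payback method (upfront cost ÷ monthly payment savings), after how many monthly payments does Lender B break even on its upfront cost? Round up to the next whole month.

Lender A: monthly rate = 9%/12 = 0.0075000; payment = 56,000 × 0.0075000 / (1 − (1+0.0075000)^−72) = $1,009.43.
Lender B: at 8.75% the monthly rate is 0.0072917, so the payment is 56,000 × 0.0072917 / (1 − 1.0072917^−72) = $1,002.50.
Monthly savings = $1,009.43 − $1,002.50 = $6.93.
Break-even = $280.00 / $6.93 = 40.40 → 41 months.

41 months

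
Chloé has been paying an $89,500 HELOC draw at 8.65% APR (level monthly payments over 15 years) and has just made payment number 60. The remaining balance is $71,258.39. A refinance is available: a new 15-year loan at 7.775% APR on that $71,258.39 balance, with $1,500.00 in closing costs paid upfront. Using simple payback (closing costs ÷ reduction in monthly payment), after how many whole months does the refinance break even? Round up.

7 months

Current payment = 89,500 × 8.65%/12 / (1 − (1+0.0072083)^−180) = $889.23.
Refinanced payment = 71,258.39 × 0.0064792 / (1 − (1+0.0064792)^−180) = $671.76.
Monthly savings = $889.23 − $671.76 = $217.47.
Break-even = $1,500.00 / $217.47 = 6.90 → 7 months.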